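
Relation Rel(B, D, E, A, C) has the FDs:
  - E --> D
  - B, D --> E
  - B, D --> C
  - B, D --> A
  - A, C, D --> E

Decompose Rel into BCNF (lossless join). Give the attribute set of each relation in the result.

{A, B, C, E}; {D, E}

Candidate keys of the original relation: {B, D}, {B, E}.
In {A, B, C, D, E}, {E} is not a superkey ({E}⁺ restricted to this set is {D, E}), so split on E --> D into {D, E} and {A, B, C, E}.
{D, E} has no BCNF violation.
{A, B, C, E} has no BCNF violation.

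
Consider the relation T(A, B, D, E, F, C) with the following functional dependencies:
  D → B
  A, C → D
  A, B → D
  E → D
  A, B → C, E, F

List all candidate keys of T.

No FD produces {A}, so it must be in every candidate key.
Closure of {A, B} is {A, B, C, D, E, F}, the whole schema; {A, B} is a candidate key.
Closure of {A, C} is {A, B, C, D, E, F}, the whole schema; {A, C} is a candidate key.
Closure of {A, D} is {A, B, C, D, E, F}, the whole schema; {A, D} is a candidate key.
Closure of {A, E} is {A, B, C, D, E, F}, the whole schema; {A, E} is a candidate key.
These are minimal and exhaustive — every other superkey contains one of them.

{A, B}, {A, C}, {A, D}, {A, E}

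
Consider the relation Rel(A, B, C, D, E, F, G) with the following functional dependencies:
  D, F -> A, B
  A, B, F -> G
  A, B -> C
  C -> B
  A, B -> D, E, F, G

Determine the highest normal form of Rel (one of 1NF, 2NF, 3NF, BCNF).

Candidate keys: {A, B}, {A, C}, {D, F}. Prime attributes: {A, B, C, D, F}.
For C -> B we have {C}⁺ = {B, C}; {C} is not a superkey, so BCNF fails.
Since {B} ⊆ prime attributes and every other non-superkey FD also has a prime right side, the schema is in 3NF.

3NF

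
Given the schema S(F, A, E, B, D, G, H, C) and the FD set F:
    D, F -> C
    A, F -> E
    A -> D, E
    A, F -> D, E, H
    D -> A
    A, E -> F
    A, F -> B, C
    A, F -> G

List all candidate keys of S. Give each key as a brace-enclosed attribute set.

Closure of {A} is {A, B, C, D, E, F, G, H}, the whole schema; {A} is a candidate key.
Closure of {D} is {A, B, C, D, E, F, G, H}, the whole schema; {D} is a candidate key.
These are minimal and exhaustive — every other superkey contains one of them.

{A}, {D}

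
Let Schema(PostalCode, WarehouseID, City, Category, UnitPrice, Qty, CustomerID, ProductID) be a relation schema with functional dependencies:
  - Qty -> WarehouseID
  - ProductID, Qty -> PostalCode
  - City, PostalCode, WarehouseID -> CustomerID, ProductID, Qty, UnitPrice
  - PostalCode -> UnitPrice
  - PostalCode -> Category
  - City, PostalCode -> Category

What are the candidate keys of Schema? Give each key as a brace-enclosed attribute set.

No FD produces {City}, so it must be in every candidate key.
{City, PostalCode, Qty}⁺ = {Category, City, CustomerID, PostalCode, ProductID, Qty, UnitPrice, WarehouseID}, which is every attribute, so {City, PostalCode, Qty} is a candidate key.
{City, PostalCode, WarehouseID}⁺ = {Category, City, CustomerID, PostalCode, ProductID, Qty, UnitPrice, WarehouseID}, which is every attribute, so {City, PostalCode, WarehouseID} is a candidate key.
{City, ProductID, Qty}⁺ = {Category, City, CustomerID, PostalCode, ProductID, Qty, UnitPrice, WarehouseID}, which is every attribute, so {City, ProductID, Qty} is a candidate key.
No proper subset of any of these is a key, and no other minimal superkey exists.

{City, PostalCode, Qty}, {City, PostalCode, WarehouseID}, {City, ProductID, Qty}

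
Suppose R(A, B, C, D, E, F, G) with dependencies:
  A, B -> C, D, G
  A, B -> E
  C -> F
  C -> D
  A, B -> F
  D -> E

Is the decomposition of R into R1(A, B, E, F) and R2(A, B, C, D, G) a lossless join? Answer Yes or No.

Yes

R1 ∩ R2 = {A, B}; its closure under F is {A, B, C, D, E, F, G}.
Since R1 ⊆ {A, B, C, D, E, F, G}, the intersection is a superkey of R1; the decomposition is lossless.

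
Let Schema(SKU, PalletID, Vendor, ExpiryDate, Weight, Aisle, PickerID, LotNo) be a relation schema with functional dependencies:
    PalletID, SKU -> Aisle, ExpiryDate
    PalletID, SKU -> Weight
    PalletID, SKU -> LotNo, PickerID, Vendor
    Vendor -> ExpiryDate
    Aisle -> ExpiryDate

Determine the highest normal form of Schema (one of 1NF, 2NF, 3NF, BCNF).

2NF

Candidate key: {PalletID, SKU}. Prime attributes: {PalletID, SKU}.
For Vendor -> ExpiryDate we have {Vendor}⁺ = {ExpiryDate, Vendor}; {Vendor} is not a superkey, so BCNF fails.
Vendor -> ExpiryDate determines the non-prime attribute {ExpiryDate} from a non-superkey — 3NF is violated.
No non-prime attribute depends on a proper subset of any candidate key, so 2NF holds.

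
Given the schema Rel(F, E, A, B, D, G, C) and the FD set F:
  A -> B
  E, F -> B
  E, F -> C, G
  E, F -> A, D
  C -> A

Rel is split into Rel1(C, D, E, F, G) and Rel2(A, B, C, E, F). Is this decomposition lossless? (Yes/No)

The shared attributes are {C, E, F} and {C, E, F}⁺ = {A, B, C, D, E, F, G}.
This includes all of Rel1, so the common attributes are a superkey of Rel1 — the join is lossless.

Yes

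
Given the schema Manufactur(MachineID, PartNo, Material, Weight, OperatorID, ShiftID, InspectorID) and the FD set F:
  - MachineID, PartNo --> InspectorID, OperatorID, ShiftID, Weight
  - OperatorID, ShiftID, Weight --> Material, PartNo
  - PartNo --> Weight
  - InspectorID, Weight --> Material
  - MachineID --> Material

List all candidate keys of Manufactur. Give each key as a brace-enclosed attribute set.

No FD produces {MachineID}, so it must be in every candidate key.
Closure of {MachineID, PartNo} is {InspectorID, MachineID, Material, OperatorID, PartNo, ShiftID, Weight}, the whole schema; {MachineID, PartNo} is a candidate key.
Closure of {MachineID, OperatorID, ShiftID, Weight} is {InspectorID, MachineID, Material, OperatorID, PartNo, ShiftID, Weight}, the whole schema; {MachineID, OperatorID, ShiftID, Weight} is a candidate key.
Any other superkey properly contains one of these, so there are no further candidate keys.

{MachineID, OperatorID, ShiftID, Weight}, {MachineID, PartNo}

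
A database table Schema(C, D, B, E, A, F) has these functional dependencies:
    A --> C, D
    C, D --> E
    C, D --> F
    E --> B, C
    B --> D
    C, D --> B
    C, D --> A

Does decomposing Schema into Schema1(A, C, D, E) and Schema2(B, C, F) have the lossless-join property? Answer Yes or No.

The shared attributes are {C} and {C}⁺ = {C}.
Schema1 ⊄ {C} and Schema2 ⊄ {C}, so the split is lossy.

No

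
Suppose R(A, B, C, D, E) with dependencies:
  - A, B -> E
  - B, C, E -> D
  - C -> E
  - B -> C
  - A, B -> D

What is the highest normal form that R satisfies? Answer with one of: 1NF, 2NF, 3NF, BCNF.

1NF

Candidate key: {A, B}. Prime attributes: {A, B}.
B, C, E -> D: {B, C, E}⁺ = {B, C, D, E}, which is not all of the attributes, so the left side is not a superkey — BCNF is violated.
B, C, E -> D determines the non-prime attribute {D} from a non-superkey — 3NF is violated.
The proper key subset {B} of {A, B} determines non-prime {C, D, E}, so the relation is not even in 2NF.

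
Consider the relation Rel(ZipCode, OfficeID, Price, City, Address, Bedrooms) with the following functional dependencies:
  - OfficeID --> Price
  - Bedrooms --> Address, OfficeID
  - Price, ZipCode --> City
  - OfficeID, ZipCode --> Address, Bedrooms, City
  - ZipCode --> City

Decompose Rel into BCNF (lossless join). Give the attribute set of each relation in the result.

Candidate keys of the original relation: {Bedrooms, ZipCode}, {OfficeID, ZipCode}.
{Address, Bedrooms, City, OfficeID, Price, ZipCode}: {OfficeID} determines {OfficeID, Price} here but is not a superkey — split on OfficeID --> Price, giving {OfficeID, Price} and {Address, Bedrooms, City, OfficeID, ZipCode}.
{OfficeID, Price} has no BCNF violation.
{Address, Bedrooms, City, OfficeID, ZipCode}: {Bedrooms} determines {Address, Bedrooms, OfficeID} here but is not a superkey — split on Bedrooms --> Address, OfficeID, giving {Address, Bedrooms, OfficeID} and {Bedrooms, City, ZipCode}.
{Address, Bedrooms, OfficeID} has no BCNF violation.
{Bedrooms, City, ZipCode}: {ZipCode} determines {City, ZipCode} here but is not a superkey — split on ZipCode --> City, giving {City, ZipCode} and {Bedrooms, ZipCode}.
{City, ZipCode} has no BCNF violation.
{Bedrooms, ZipCode} has no BCNF violation.

{Address, Bedrooms, OfficeID}; {Bedrooms, ZipCode}; {City, ZipCode}; {OfficeID, Price}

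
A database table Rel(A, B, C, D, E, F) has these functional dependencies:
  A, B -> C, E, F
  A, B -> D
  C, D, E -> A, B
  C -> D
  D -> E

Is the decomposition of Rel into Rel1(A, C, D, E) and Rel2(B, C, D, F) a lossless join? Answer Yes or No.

Rel1 ∩ Rel2 = {C, D}; its closure under F is {A, B, C, D, E, F}.
Since Rel1 ⊆ {A, B, C, D, E, F}, the intersection is a superkey of Rel1; the decomposition is lossless.

Yes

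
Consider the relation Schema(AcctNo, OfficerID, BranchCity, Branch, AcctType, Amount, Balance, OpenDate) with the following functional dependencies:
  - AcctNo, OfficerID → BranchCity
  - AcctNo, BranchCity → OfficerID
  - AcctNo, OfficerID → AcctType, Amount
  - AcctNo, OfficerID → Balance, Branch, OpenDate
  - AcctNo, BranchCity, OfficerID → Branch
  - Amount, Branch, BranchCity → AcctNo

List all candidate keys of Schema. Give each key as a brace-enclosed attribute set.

{AcctNo, BranchCity}⁺ = {AcctNo, AcctType, Amount, Balance, Branch, BranchCity, OfficerID, OpenDate}, which is every attribute, so {AcctNo, BranchCity} is a candidate key.
{AcctNo, OfficerID}⁺ = {AcctNo, AcctType, Amount, Balance, Branch, BranchCity, OfficerID, OpenDate}, which is every attribute, so {AcctNo, OfficerID} is a candidate key.
{Amount, Branch, BranchCity}⁺ = {AcctNo, AcctType, Amount, Balance, Branch, BranchCity, OfficerID, OpenDate}, which is every attribute, so {Amount, Branch, BranchCity} is a candidate key.
Any other superkey properly contains one of these, so there are no further candidate keys.

{AcctNo, BranchCity}, {AcctNo, OfficerID}, {Amount, Branch, BranchCity}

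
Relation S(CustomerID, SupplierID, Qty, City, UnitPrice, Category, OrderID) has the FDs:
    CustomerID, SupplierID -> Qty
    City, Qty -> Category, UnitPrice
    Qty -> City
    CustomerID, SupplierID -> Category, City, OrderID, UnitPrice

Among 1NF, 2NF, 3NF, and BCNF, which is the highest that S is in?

2NF

Candidate key: {CustomerID, SupplierID}. Prime attributes: {CustomerID, SupplierID}.
For City, Qty -> Category, UnitPrice we have {City, Qty}⁺ = {Category, City, Qty, UnitPrice}; {City, Qty} is not a superkey, so BCNF fails.
City, Qty -> Category, UnitPrice determines the non-prime attributes {Category, UnitPrice} from a non-superkey — 3NF is violated.
No non-prime attribute depends on a proper subset of any candidate key, so 2NF holds.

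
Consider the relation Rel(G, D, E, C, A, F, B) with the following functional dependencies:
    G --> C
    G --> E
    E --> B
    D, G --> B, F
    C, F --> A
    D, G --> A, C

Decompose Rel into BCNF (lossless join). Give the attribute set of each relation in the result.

{A, F, G}; {B, E}; {C, E, G}; {D, F, G}

Candidate key of the original relation: {D, G}.
Within {A, B, C, D, E, F, G}: {G}⁺ ∩ {A, B, C, D, E, F, G} = {B, C, E, G}, not the whole set, so G --> B, C, E violates BCNF; decompose into {B, C, E, G} and {A, D, F, G}.
Within {B, C, E, G}: {E}⁺ ∩ {B, C, E, G} = {B, E}, not the whole set, so E --> B violates BCNF; decompose into {B, E} and {C, E, G}.
{B, E} is in BCNF.
{C, E, G} is in BCNF.
Within {A, D, F, G}: {F, G}⁺ ∩ {A, D, F, G} = {A, F, G}, not the whole set, so F, G --> A violates BCNF; decompose into {A, F, G} and {D, F, G}.
{A, F, G} is in BCNF.
{D, F, G} is in BCNF.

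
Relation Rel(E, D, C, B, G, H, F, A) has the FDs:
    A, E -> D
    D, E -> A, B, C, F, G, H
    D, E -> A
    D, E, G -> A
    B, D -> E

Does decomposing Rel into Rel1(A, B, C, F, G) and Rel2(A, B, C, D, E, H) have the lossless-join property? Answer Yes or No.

Rel1 ∩ Rel2 = {A, B, C}; its closure under F is {A, B, C}.
Neither Rel1 nor Rel2 is contained in that closure, so the decomposition is lossy.

No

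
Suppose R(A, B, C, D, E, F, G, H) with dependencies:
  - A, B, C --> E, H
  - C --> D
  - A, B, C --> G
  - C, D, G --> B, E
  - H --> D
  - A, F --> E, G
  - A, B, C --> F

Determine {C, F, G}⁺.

Start with {C, F, G}.
C --> D applies; add {D} → now {C, D, F, G}.
C, D, G --> B, E applies; add {B, E} → now {B, C, D, E, F, G}.
No further FD applies.

{B, C, D, E, F, G}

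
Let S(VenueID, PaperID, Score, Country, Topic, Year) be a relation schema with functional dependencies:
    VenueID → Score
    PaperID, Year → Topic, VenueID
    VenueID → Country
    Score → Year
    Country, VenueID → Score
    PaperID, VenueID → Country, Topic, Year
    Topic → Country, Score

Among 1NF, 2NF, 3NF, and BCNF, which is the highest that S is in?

Candidate keys: {PaperID, Score}, {PaperID, Topic}, {PaperID, VenueID}, {PaperID, Year}. Prime attributes: {PaperID, Score, Topic, VenueID, Year}.
For VenueID → Score we have {VenueID}⁺ = {Country, Score, VenueID, Year}; {VenueID} is not a superkey, so BCNF fails.
VenueID → Country has non-prime {Country} on the right and a non-superkey on the left, so 3NF fails.
The proper key subset {Topic} of {PaperID, Topic} determines non-prime {Country}, so the relation is not even in 2NF.

1NF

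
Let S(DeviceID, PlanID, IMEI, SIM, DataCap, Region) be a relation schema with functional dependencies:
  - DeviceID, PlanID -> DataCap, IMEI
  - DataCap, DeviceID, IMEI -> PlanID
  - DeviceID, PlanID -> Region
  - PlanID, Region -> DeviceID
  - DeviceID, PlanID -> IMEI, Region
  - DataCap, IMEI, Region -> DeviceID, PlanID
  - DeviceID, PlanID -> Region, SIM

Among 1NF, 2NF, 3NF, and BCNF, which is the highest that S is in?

BCNF

Candidate keys: {DataCap, DeviceID, IMEI}, {DataCap, IMEI, Region}, {DeviceID, PlanID}, {PlanID, Region}. Prime attributes: {DataCap, DeviceID, IMEI, PlanID, Region}.
Every FD has a superkey on the left, so the relation is in BCNF.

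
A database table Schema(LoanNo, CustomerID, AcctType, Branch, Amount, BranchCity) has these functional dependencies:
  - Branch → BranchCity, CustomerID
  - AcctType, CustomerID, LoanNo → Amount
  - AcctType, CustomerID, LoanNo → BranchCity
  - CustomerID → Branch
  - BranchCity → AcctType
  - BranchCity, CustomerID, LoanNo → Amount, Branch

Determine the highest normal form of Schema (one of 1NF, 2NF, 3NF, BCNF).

Candidate keys: {Branch, LoanNo}, {CustomerID, LoanNo}. Prime attributes: {Branch, CustomerID, LoanNo}.
For Branch → BranchCity, CustomerID we have {Branch}⁺ = {AcctType, Branch, BranchCity, CustomerID}; {Branch} is not a superkey, so BCNF fails.
Branch → BranchCity, CustomerID determines the non-prime attribute {BranchCity} from a non-superkey — 3NF is violated.
Since {Branch} ⊂ {Branch, LoanNo} and {Branch}⁺ ⊇ {AcctType, BranchCity} with {AcctType, BranchCity} non-prime, there is a partial dependency; 2NF fails.

1NF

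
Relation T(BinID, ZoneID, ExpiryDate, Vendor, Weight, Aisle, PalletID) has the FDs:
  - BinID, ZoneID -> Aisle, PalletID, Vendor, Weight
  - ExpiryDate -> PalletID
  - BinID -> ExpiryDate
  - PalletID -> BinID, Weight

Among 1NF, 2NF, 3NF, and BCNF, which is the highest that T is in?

1NF

Candidate keys: {BinID, ZoneID}, {ExpiryDate, ZoneID}, {PalletID, ZoneID}. Prime attributes: {BinID, ExpiryDate, PalletID, ZoneID}.
ExpiryDate -> PalletID: {ExpiryDate}⁺ = {BinID, ExpiryDate, PalletID, Weight}, which is not all of the attributes, so the left side is not a superkey — BCNF is violated.
PalletID -> BinID, Weight determines the non-prime attribute {Weight} from a non-superkey — 3NF is violated.
The proper key subset {BinID} of {BinID, ZoneID} determines non-prime {Weight}, so the relation is not even in 2NF.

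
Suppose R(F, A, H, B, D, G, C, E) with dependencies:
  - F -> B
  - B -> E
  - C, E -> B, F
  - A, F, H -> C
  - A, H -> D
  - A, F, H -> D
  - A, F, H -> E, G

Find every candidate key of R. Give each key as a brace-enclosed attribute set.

{A, B, C, H}, {A, C, E, H}, {A, F, H}

Attributes never on any right-hand side: {A, H} — every candidate key must contain all of them.
{A, F, H} is a candidate key since {A, F, H}⁺ = {A, B, C, D, E, F, G, H} covers every attribute.
{A, B, C, H} is a candidate key since {A, B, C, H}⁺ = {A, B, C, D, E, F, G, H} covers every attribute.
{A, C, E, H} is a candidate key since {A, C, E, H}⁺ = {A, B, C, D, E, F, G, H} covers every attribute.
No proper subset of any of these is a key, and no other minimal superkey exists.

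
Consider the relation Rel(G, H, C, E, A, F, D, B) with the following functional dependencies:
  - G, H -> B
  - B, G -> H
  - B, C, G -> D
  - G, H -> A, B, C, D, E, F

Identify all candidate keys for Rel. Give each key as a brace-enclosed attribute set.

{B, G}, {G, H}

{G} never appears on the right of any FD, so every key must include it.
{B, G}⁺ = {A, B, C, D, E, F, G, H}, which is every attribute, so {B, G} is a candidate key.
{G, H}⁺ = {A, B, C, D, E, F, G, H}, which is every attribute, so {G, H} is a candidate key.
These are minimal and exhaustive — every other superkey contains one of them.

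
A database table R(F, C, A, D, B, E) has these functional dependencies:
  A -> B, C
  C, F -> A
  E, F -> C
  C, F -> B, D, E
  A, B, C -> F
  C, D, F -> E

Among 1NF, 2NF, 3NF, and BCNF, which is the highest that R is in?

BCNF

Candidate keys: {A}, {C, F}, {E, F}. Prime attributes: {A, C, E, F}.
Each dependency's left side is a superkey — BCNF holds.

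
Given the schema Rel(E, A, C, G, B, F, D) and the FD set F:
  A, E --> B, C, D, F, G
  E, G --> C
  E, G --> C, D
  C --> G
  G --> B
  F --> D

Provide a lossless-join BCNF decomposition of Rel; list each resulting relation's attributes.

Candidate key of the original relation: {A, E}.
{A, B, C, D, E, F, G}: {E, G} determines {B, C, D, E, G} here but is not a superkey — split on E, G --> B, C, D, giving {B, C, D, E, G} and {A, E, F, G}.
{B, C, D, E, G}: {C} determines {B, C, G} here but is not a superkey — split on C --> B, G, giving {B, C, G} and {C, D, E}.
{B, C, G}: {G} determines {B, G} here but is not a superkey — split on G --> B, giving {B, G} and {C, G}.
{B, G}: every determinant is a superkey — BCNF.
{C, G}: every determinant is a superkey — BCNF.
{C, D, E}: every determinant is a superkey — BCNF.
{A, E, F, G}: every determinant is a superkey — BCNF.

{A, E, F, G}; {B, G}; {C, D, E}; {C, G}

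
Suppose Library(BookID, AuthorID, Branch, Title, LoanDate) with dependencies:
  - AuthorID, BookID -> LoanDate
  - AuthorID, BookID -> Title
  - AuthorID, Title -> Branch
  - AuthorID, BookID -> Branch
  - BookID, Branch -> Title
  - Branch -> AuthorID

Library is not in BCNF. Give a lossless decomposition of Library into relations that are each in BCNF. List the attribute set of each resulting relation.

Candidate keys of the original relation: {AuthorID, BookID}, {BookID, Branch}.
{AuthorID, BookID, Branch, LoanDate, Title}: {AuthorID, Title} determines {AuthorID, Branch, Title} here but is not a superkey — split on AuthorID, Title -> Branch, giving {AuthorID, Branch, Title} and {AuthorID, BookID, LoanDate, Title}.
{AuthorID, Branch, Title}: {Branch} determines {AuthorID, Branch} here but is not a superkey — split on Branch -> AuthorID, giving {AuthorID, Branch} and {Branch, Title}.
{AuthorID, Branch} has no BCNF violation.
{Branch, Title} has no BCNF violation.
{AuthorID, BookID, LoanDate, Title} has no BCNF violation.

{AuthorID, BookID, LoanDate, Title}; {AuthorID, Branch}; {Branch, Title}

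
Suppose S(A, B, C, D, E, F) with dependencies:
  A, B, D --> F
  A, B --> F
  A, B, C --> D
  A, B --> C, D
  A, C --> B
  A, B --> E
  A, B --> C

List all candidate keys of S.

{A, B}, {A, C}

{A} never appears on the right of any FD, so every key must include it.
{A, B}⁺ = {A, B, C, D, E, F} — all of the relation — so {A, B} is a candidate key.
{A, C}⁺ = {A, B, C, D, E, F} — all of the relation — so {A, C} is a candidate key.
Any other superkey properly contains one of these, so there are no further candidate keys.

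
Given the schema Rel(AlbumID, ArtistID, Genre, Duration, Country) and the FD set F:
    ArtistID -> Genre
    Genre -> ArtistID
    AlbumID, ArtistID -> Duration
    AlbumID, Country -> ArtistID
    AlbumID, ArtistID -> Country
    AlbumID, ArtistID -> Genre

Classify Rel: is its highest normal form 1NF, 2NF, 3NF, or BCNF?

3NF

Candidate keys: {AlbumID, ArtistID}, {AlbumID, Country}, {AlbumID, Genre}. Prime attributes: {AlbumID, ArtistID, Country, Genre}.
ArtistID -> Genre breaks BCNF: {ArtistID}⁺ = {ArtistID, Genre}, so {ArtistID} is not a superkey.
Since {Genre} ⊆ prime attributes and every other non-superkey FD also has a prime right side, the schema is in 3NF.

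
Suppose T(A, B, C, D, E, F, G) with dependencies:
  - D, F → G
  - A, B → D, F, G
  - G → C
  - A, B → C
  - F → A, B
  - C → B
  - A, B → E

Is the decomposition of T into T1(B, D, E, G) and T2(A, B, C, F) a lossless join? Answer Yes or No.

T1 ∩ T2 = {B}; its closure under F is {B}.
Neither T1 nor T2 is contained in that closure, so the decomposition is lossy.

No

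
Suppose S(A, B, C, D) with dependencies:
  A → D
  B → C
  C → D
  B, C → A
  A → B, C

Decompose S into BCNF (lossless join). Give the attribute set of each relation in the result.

Candidate keys of the original relation: {A}, {B}.
{A, B, C, D}: {C} determines {C, D} here but is not a superkey — split on C → D, giving {C, D} and {A, B, C}.
{C, D}: every determinant is a superkey — BCNF.
{A, B, C}: every determinant is a superkey — BCNF.

{A, B, C}; {C, D}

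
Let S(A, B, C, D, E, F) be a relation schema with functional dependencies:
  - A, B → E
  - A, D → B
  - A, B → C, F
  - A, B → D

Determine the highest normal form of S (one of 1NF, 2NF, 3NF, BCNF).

Candidate keys: {A, B}, {A, D}. Prime attributes: {A, B, D}.
Each dependency's left side is a superkey — BCNF holds.

BCNF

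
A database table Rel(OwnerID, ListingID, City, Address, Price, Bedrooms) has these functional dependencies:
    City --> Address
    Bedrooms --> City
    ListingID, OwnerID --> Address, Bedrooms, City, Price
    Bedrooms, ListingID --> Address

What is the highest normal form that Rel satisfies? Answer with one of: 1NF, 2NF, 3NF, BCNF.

2NF

Candidate key: {ListingID, OwnerID}. Prime attributes: {ListingID, OwnerID}.
For City --> Address we have {City}⁺ = {Address, City}; {City} is not a superkey, so BCNF fails.
City --> Address has non-prime {Address} on the right and a non-superkey on the left, so 3NF fails.
No proper subset of a key has a non-prime attribute in its closure, so there is no partial dependency; 2NF holds.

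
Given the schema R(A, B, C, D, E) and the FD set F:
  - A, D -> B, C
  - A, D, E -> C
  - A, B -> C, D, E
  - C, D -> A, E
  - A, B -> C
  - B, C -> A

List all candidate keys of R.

{A, B}⁺ = {A, B, C, D, E} — all of the relation — so {A, B} is a candidate key.
{A, D}⁺ = {A, B, C, D, E} — all of the relation — so {A, D} is a candidate key.
{B, C}⁺ = {A, B, C, D, E} — all of the relation — so {B, C} is a candidate key.
{C, D}⁺ = {A, B, C, D, E} — all of the relation — so {C, D} is a candidate key.
Any other superkey properly contains one of these, so there are no further candidate keys.

{A, B}, {A, D}, {B, C}, {C, D}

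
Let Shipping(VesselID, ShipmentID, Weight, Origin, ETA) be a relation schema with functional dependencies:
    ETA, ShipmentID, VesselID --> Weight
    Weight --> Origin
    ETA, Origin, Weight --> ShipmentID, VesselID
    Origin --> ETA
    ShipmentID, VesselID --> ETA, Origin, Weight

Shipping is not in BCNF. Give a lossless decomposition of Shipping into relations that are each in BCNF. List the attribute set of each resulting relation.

Candidate keys of the original relation: {ShipmentID, VesselID}, {Weight}.
{ETA, Origin, ShipmentID, VesselID, Weight}: {Origin} determines {ETA, Origin} here but is not a superkey — split on Origin --> ETA, giving {ETA, Origin} and {Origin, ShipmentID, VesselID, Weight}.
{ETA, Origin} is in BCNF.
{Origin, ShipmentID, VesselID, Weight} is in BCNF.

{ETA, Origin}; {Origin, ShipmentID, VesselID, Weight}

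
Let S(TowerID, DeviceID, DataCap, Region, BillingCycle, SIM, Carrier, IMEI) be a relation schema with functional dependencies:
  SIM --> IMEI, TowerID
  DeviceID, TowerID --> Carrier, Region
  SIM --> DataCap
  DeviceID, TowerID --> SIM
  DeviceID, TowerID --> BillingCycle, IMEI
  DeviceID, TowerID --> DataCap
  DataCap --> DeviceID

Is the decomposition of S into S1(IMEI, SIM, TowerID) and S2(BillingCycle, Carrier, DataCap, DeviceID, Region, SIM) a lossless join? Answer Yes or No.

Common attributes: {SIM}; their closure is {BillingCycle, Carrier, DataCap, DeviceID, IMEI, Region, SIM, TowerID}.
This includes all of S1, so the common attributes are a superkey of S1 — the join is lossless.

Yes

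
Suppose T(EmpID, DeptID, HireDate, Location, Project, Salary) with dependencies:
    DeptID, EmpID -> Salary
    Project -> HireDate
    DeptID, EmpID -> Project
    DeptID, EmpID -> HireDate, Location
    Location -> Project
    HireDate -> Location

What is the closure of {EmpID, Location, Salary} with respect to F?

Start with {EmpID, Location, Salary}.
Location -> Project applies; add {Project} → now {EmpID, Location, Project, Salary}.
Project -> HireDate applies; add {HireDate} → now {EmpID, HireDate, Location, Project, Salary}.
No further FD applies.

{EmpID, HireDate, Location, Project, Salary}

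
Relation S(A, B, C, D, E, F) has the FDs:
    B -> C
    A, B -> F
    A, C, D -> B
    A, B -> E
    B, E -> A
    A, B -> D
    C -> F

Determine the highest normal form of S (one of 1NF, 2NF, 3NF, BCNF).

1NF

Candidate keys: {A, B}, {A, C, D}, {B, E}. Prime attributes: {A, B, C, D, E}.
For B -> C we have {B}⁺ = {B, C, F}; {B} is not a superkey, so BCNF fails.
C -> F determines the non-prime attribute {F} from a non-superkey — 3NF is violated.
The proper key subset {B} of {A, B} determines non-prime {F}, so the relation is not even in 2NF.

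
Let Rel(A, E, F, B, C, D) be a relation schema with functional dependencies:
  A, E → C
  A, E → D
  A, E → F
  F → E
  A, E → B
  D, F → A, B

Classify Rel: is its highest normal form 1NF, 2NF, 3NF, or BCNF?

Candidate keys: {A, E}, {A, F}, {D, F}. Prime attributes: {A, D, E, F}.
F → E: {F}⁺ = {E, F}, which is not all of the attributes, so the left side is not a superkey — BCNF is violated.
But every attribute on its right side ({E}) is prime, and the same holds for every other non-superkey FD, so 3NF still holds.

3NF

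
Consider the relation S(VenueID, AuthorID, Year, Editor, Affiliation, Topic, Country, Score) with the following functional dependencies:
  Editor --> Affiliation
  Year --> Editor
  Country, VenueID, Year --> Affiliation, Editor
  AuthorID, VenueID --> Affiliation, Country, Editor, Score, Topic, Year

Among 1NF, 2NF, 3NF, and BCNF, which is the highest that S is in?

Candidate key: {AuthorID, VenueID}. Prime attributes: {AuthorID, VenueID}.
Editor --> Affiliation breaks BCNF: {Editor}⁺ = {Affiliation, Editor}, so {Editor} is not a superkey.
Because {Affiliation} is non-prime and the left side of Editor --> Affiliation is not a superkey, the relation is not in 3NF.
No non-prime attribute depends on a proper subset of any candidate key, so 2NF holds.

2NF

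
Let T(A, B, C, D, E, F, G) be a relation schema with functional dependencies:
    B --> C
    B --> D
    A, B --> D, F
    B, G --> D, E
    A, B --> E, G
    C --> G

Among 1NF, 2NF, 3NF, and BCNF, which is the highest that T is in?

1NF

Candidate key: {A, B}. Prime attributes: {A, B}.
For B --> C we have {B}⁺ = {B, C, D, E, G}; {B} is not a superkey, so BCNF fails.
B --> C has non-prime {C} on the right and a non-superkey on the left, so 3NF fails.
Since {B} ⊂ {A, B} and {B}⁺ ⊇ {C, D, E, G} with {C, D, E, G} non-prime, there is a partial dependency; 2NF fails.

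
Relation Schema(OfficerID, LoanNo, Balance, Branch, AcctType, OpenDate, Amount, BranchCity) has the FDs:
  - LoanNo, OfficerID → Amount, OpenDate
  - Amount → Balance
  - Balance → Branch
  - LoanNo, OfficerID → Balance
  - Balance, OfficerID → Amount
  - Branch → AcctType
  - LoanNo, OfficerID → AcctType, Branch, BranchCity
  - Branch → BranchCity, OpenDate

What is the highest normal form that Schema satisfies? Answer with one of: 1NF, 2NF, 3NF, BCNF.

Candidate key: {LoanNo, OfficerID}. Prime attributes: {LoanNo, OfficerID}.
Amount → Balance breaks BCNF: {Amount}⁺ = {AcctType, Amount, Balance, Branch, BranchCity, OpenDate}, so {Amount} is not a superkey.
Because {Balance} is non-prime and the left side of Amount → Balance is not a superkey, the relation is not in 3NF.
No proper subset of a key has a non-prime attribute in its closure, so there is no partial dependency; 2NF holds.

2NF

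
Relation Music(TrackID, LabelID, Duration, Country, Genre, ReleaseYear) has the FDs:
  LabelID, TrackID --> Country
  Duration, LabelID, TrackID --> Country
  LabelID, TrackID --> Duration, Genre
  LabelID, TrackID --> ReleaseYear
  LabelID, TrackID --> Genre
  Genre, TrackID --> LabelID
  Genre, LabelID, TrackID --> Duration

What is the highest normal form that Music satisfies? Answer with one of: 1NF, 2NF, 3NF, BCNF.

BCNF

Candidate keys: {Genre, TrackID}, {LabelID, TrackID}. Prime attributes: {Genre, LabelID, TrackID}.
Each dependency's left side is a superkey — BCNF holds.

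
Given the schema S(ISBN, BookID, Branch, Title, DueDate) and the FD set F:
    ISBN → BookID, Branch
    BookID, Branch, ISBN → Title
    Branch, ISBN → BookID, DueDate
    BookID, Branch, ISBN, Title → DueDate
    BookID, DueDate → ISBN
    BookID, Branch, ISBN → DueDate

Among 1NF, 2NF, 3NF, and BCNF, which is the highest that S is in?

Candidate keys: {BookID, DueDate}, {ISBN}. Prime attributes: {BookID, DueDate, ISBN}.
The left-hand side of every FD is a superkey, so BCNF is satisfied.

BCNF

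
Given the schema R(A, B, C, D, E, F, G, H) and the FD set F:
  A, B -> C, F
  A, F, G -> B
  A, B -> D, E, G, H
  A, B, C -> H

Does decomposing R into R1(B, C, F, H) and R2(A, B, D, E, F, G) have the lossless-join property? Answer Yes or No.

The shared attributes are {B, F} and {B, F}⁺ = {B, F}.
Neither R1 nor R2 is contained in that closure, so the decomposition is lossy.

No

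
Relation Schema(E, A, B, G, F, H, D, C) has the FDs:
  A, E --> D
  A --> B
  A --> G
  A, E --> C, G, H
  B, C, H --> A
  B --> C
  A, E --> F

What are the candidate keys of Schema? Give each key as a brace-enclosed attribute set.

{A, E}, {B, E, H}

{E} never appears on the right of any FD, so every key must include it.
{A, E}⁺ = {A, B, C, D, E, F, G, H} — all of the relation — so {A, E} is a candidate key.
{B, E, H}⁺ = {A, B, C, D, E, F, G, H} — all of the relation — so {B, E, H} is a candidate key.
Any other superkey properly contains one of these, so there are no further candidate keys.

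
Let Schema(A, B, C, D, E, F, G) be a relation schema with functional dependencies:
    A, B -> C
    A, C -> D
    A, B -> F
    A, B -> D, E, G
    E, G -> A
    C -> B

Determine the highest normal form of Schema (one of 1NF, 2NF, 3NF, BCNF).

Candidate keys: {A, B}, {A, C}, {B, E, G}, {C, E, G}. Prime attributes: {A, B, C, E, G}.
E, G -> A: {E, G}⁺ = {A, E, G}, which is not all of the attributes, so the left side is not a superkey — BCNF is violated.
Its right-hand attributes {A} are all prime, as are those of every other non-superkey FD — the relation is in 3NF.

3NF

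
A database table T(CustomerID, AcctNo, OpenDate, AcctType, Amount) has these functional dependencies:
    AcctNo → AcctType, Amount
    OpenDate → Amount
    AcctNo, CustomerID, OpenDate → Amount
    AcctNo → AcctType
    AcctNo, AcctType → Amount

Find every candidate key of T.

{AcctNo, CustomerID, OpenDate}

No FD produces {AcctNo, CustomerID, OpenDate}, so they must be in every candidate key.
{AcctNo, CustomerID, OpenDate}⁺ = {AcctNo, AcctType, Amount, CustomerID, OpenDate} — all of the relation — so {AcctNo, CustomerID, OpenDate} is a candidate key.
No smaller or unrelated set reaches every attribute, so there are no other keys.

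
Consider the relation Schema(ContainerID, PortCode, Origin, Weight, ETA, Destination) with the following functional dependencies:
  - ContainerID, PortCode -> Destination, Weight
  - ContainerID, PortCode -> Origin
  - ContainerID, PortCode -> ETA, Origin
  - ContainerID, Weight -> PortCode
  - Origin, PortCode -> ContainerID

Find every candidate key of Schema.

{ContainerID, PortCode}⁺ = {ContainerID, Destination, ETA, Origin, PortCode, Weight}, which is every attribute, so {ContainerID, PortCode} is a candidate key.
{ContainerID, Weight}⁺ = {ContainerID, Destination, ETA, Origin, PortCode, Weight}, which is every attribute, so {ContainerID, Weight} is a candidate key.
{Origin, PortCode}⁺ = {ContainerID, Destination, ETA, Origin, PortCode, Weight}, which is every attribute, so {Origin, PortCode} is a candidate key.
These are minimal and exhaustive — every other superkey contains one of them.

{ContainerID, PortCode}, {ContainerID, Weight}, {Origin, PortCode}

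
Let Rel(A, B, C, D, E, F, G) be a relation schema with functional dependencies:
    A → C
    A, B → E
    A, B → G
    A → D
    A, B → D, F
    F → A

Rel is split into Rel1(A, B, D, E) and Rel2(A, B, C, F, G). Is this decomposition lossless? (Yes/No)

Yes

Rel1 ∩ Rel2 = {A, B}; its closure under F is {A, B, C, D, E, F, G}.
Rel1 is contained in that closure, so Rel1 ∩ Rel2 → Rel1 holds and the join is lossless.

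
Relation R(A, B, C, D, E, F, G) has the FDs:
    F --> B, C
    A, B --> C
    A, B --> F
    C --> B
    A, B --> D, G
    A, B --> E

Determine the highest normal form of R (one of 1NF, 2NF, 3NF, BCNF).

Candidate keys: {A, B}, {A, C}, {A, F}. Prime attributes: {A, B, C, F}.
F --> B, C: {F}⁺ = {B, C, F}, which is not all of the attributes, so the left side is not a superkey — BCNF is violated.
Its right-hand attributes {B, C} are all prime, as are those of every other non-superkey FD — the relation is in 3NF.

3NF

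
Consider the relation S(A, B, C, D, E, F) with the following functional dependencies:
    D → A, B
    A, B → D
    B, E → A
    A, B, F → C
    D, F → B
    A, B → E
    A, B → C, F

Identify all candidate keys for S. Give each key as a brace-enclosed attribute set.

{D} is a candidate key since {D}⁺ = {A, B, C, D, E, F} covers every attribute.
{A, B} is a candidate key since {A, B}⁺ = {A, B, C, D, E, F} covers every attribute.
{B, E} is a candidate key since {B, E}⁺ = {A, B, C, D, E, F} covers every attribute.
These are minimal and exhaustive — every other superkey contains one of them.

{A, B}, {B, E}, {D}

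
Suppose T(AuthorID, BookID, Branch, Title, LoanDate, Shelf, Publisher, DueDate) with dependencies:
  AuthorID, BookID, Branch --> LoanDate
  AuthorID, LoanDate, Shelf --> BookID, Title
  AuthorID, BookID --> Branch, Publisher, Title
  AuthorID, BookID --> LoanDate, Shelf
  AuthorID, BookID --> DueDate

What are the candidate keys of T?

No FD produces {AuthorID}, so it must be in every candidate key.
{AuthorID, BookID}⁺ = {AuthorID, BookID, Branch, DueDate, LoanDate, Publisher, Shelf, Title} — all of the relation — so {AuthorID, BookID} is a candidate key.
{AuthorID, LoanDate, Shelf}⁺ = {AuthorID, BookID, Branch, DueDate, LoanDate, Publisher, Shelf, Title} — all of the relation — so {AuthorID, LoanDate, Shelf} is a candidate key.
Any other superkey properly contains one of these, so there are no further candidate keys.

{AuthorID, BookID}, {AuthorID, LoanDate, Shelf}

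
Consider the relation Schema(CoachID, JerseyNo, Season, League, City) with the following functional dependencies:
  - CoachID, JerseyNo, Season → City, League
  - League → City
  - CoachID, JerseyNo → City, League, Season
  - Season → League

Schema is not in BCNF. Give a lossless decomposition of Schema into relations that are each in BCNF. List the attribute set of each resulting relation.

{City, League}; {CoachID, JerseyNo, Season}; {League, Season}

Candidate key of the original relation: {CoachID, JerseyNo}.
{City, CoachID, JerseyNo, League, Season}: {League} determines {City, League} here but is not a superkey — split on League → City, giving {City, League} and {CoachID, JerseyNo, League, Season}.
{City, League}: every determinant is a superkey — BCNF.
{CoachID, JerseyNo, League, Season}: {Season} determines {League, Season} here but is not a superkey — split on Season → League, giving {League, Season} and {CoachID, JerseyNo, Season}.
{League, Season}: every determinant is a superkey — BCNF.
{CoachID, JerseyNo, Season}: every determinant is a superkey — BCNF.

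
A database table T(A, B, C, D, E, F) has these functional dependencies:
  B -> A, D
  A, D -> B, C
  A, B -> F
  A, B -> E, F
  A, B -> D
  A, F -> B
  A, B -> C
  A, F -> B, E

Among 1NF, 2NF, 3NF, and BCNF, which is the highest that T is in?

BCNF

Candidate keys: {A, D}, {A, F}, {B}. Prime attributes: {A, B, D, F}.
Every FD has a superkey on the left, so the relation is in BCNF.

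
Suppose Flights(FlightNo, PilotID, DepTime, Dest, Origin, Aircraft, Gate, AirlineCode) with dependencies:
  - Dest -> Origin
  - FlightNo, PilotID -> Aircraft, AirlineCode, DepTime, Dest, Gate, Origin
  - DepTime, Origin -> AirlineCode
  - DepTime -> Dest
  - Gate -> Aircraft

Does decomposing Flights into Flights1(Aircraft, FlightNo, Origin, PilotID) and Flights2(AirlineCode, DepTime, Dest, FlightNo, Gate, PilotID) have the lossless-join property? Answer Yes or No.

Common attributes: {FlightNo, PilotID}; their closure is {Aircraft, AirlineCode, DepTime, Dest, FlightNo, Gate, Origin, PilotID}.
This includes all of Flights1, so the common attributes are a superkey of Flights1 — the join is lossless.

Yes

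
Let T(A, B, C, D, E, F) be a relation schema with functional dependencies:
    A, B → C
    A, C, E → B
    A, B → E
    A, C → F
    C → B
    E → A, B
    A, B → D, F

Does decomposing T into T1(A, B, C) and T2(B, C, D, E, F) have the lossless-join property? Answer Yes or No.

Common attributes: {B, C}; their closure is {B, C}.
The closure covers neither T1 nor T2 entirely; the join is not lossless.

No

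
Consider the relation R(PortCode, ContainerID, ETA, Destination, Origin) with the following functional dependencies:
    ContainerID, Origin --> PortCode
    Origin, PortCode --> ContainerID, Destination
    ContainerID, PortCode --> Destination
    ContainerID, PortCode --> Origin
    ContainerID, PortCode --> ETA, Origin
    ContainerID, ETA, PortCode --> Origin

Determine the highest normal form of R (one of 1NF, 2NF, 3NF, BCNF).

BCNF

Candidate keys: {ContainerID, Origin}, {ContainerID, PortCode}, {Origin, PortCode}. Prime attributes: {ContainerID, Origin, PortCode}.
The left-hand side of every FD is a superkey, so BCNF is satisfied.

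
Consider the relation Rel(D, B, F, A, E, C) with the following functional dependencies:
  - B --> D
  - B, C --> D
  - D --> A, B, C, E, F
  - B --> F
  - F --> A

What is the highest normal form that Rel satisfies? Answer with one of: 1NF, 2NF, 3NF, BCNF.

2NF

Candidate keys: {B}, {D}. Prime attributes: {B, D}.
F --> A breaks BCNF: {F}⁺ = {A, F}, so {F} is not a superkey.
F --> A determines the non-prime attribute {A} from a non-superkey — 3NF is violated.
Every candidate key is a single attribute, so no partial dependency is possible; 2NF holds.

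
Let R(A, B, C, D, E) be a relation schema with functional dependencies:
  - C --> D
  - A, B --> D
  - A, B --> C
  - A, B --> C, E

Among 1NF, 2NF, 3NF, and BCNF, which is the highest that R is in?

2NF

Candidate key: {A, B}. Prime attributes: {A, B}.
For C --> D we have {C}⁺ = {C, D}; {C} is not a superkey, so BCNF fails.
C --> D determines the non-prime attribute {D} from a non-superkey — 3NF is violated.
No proper subset of a key has a non-prime attribute in its closure, so there is no partial dependency; 2NF holds.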